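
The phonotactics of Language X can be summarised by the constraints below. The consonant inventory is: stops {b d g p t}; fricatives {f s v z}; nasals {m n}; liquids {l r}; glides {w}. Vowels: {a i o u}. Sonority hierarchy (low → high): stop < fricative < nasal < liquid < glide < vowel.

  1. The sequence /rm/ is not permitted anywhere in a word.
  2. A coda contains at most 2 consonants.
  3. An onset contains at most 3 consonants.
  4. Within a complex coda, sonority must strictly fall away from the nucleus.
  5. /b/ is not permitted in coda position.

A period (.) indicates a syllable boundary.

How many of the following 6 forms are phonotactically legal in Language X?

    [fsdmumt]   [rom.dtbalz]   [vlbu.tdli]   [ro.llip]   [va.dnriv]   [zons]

[fsdmumt] — violates constraint 3: syllable 1 onset /fsdm/ has 4 consonants (> 3) → phonotactically illegal
[rom.dtbalz] — σ1 onset /r/, coda /m/ ok; σ2 onset /dtb/ (3C), coda /lz/ (4→2 falls) ok → phonotactically legal
[vlbu.tdli] — σ1 onset /vlb/ (3C), coda /∅/ ok; σ2 onset /tdl/ (3C), coda /∅/ ok → phonotactically legal
[ro.llip] — σ1 onset /r/, coda /∅/ ok; σ2 onset /ll/ (2C), coda /p/ ok → phonotactically legal
[va.dnriv] — σ1 onset /v/, coda /∅/ ok; σ2 onset /dnr/ (3C), coda /v/ ok → phonotactically legal
[zons] — σ1 onset /z/, coda /ns/ (3→2 falls) ok → phonotactically legal
Phonotactically legal: [rom.dtbalz], [vlbu.tdli], [ro.llip], [va.dnriv], [zons] → 5.

5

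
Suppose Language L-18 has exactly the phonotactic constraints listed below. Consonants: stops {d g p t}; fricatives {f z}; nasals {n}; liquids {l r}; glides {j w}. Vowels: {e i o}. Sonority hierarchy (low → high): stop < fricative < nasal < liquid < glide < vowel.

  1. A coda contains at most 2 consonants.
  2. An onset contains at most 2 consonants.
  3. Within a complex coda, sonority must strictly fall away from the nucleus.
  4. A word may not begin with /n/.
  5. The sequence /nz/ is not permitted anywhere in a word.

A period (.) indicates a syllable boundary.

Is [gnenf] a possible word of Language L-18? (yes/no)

[gnenf] — σ1 onset /gn/ (2C), coda /nf/ (3→2 falls) ok → well-formed

yes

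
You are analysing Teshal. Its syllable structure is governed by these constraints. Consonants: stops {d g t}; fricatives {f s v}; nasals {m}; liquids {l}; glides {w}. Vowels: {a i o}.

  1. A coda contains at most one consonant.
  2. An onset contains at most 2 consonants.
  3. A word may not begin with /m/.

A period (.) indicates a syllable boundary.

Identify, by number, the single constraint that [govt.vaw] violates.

[govt.vaw]: syllable 1 coda /vt/ has 2 consonants (> 1).
This is a violation of constraint 1: "A coda contains at most one consonant."
The remaining constraints (2, 3) are satisfied.

1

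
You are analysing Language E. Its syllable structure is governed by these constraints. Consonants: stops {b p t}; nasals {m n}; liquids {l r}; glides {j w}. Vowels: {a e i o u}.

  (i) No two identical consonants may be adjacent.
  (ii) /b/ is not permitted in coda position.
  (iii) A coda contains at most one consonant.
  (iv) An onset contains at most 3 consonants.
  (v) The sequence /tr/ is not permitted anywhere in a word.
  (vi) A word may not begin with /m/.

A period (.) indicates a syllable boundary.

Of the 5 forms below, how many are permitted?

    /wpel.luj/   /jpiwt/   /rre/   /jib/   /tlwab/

/wpel.luj/ — violates constraint (i): adjacent identical consonants /ll/ → not permitted
/jpiwt/ — violates constraint (iii): syllable 1 coda /wt/ has 2 consonants (> 1) → not permitted
/rre/ — violates constraint (i): adjacent identical consonants /rr/ → not permitted
/jib/ — violates constraint (ii): syllable 1 coda contains /b/ → not permitted
/tlwab/ — violates constraint (ii): syllable 1 coda contains /b/ → not permitted
No form is permitted → 0.

0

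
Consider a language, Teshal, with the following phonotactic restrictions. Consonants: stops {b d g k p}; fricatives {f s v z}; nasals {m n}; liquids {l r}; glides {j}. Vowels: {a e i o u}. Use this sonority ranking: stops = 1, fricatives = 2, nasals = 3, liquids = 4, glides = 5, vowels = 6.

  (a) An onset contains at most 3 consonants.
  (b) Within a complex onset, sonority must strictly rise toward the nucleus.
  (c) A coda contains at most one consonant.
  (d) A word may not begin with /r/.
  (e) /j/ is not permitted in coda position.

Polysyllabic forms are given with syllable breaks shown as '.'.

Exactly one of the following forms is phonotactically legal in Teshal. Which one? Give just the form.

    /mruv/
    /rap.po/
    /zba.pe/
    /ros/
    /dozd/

/mruv/ — σ1 onset /mr/ (3→4 rises), coda /v/ ok → phonotactically legal
/rap.po/ — violates constraint (d): word begins with /r/ → phonotactically illegal
/zba.pe/ — violates constraint (b): syllable 1 onset /zb/: /z/ (fricative, 2) → /b/ (stop, 1) does not rise → phonotactically illegal
/ros/ — violates constraint (d): word begins with /r/ → phonotactically illegal
/dozd/ — violates constraint (c): syllable 1 coda /zd/ has 2 consonants (> 1) → phonotactically illegal

/mruv/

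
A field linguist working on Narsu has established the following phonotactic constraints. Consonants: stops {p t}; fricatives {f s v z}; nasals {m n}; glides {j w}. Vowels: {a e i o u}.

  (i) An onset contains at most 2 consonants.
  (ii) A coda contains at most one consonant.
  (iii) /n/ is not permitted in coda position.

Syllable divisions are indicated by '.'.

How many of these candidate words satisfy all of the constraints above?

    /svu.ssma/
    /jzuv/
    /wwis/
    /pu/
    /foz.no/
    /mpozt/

4

/svu.ssma/ — violates constraint (i): syllable 2 onset /ssm/ has 3 consonants (> 2) → illicit
/jzuv/ — σ1 onset /jz/ (2C), coda /v/ ok → licit
/wwis/ — σ1 onset /ww/ (2C), coda /s/ ok → licit
/pu/ — σ1 onset /p/, coda /∅/ ok → licit
/foz.no/ — σ1 onset /f/, coda /z/ ok; σ2 onset /n/, coda /∅/ ok → licit
/mpozt/ — violates constraint (ii): syllable 1 coda /zt/ has 2 consonants (> 1) → illicit
Licit: /jzuv/, /wwis/, /pu/, /foz.no/ → 4.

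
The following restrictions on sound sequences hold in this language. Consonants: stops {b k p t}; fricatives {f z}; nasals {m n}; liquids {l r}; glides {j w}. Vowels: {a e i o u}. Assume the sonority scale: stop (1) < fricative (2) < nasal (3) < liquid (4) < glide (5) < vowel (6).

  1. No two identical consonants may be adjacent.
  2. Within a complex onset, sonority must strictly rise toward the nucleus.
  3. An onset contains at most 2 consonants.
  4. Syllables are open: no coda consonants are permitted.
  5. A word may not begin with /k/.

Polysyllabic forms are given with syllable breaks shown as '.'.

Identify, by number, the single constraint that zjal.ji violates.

zjal.ji: syllable 1 coda /l/ has 1 consonant (> 0).
This is a violation of constraint 4: "Syllables are open: no coda consonants are permitted."
The remaining constraints (1, 2, 3, 5) are satisfied.

4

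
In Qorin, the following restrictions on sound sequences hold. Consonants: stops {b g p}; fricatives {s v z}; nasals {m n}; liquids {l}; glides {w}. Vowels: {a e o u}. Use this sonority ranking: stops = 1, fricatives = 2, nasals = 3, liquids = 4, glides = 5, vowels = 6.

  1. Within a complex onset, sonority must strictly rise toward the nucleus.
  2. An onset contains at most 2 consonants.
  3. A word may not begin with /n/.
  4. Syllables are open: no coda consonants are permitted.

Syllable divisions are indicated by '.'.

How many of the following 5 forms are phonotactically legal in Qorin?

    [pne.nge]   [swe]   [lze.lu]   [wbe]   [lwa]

[pne.nge] — violates constraint 1: syllable 2 onset /ng/: /n/ (nasal, 3) → /g/ (stop, 1) does not rise → phonotactically illegal
[swe] — σ1 onset /sw/ (2→5 rises), coda /∅/ ok → phonotactically legal
[lze.lu] — violates constraint 1: syllable 1 onset /lz/: /l/ (liquid, 4) → /z/ (fricative, 2) does not rise → phonotactically illegal
[wbe] — violates constraint 1: syllable 1 onset /wb/: /w/ (glide, 5) → /b/ (stop, 1) does not rise → phonotactically illegal
[lwa] — σ1 onset /lw/ (4→5 rises), coda /∅/ ok → phonotactically legal
Phonotactically legal: [swe], [lwa] → 2.

2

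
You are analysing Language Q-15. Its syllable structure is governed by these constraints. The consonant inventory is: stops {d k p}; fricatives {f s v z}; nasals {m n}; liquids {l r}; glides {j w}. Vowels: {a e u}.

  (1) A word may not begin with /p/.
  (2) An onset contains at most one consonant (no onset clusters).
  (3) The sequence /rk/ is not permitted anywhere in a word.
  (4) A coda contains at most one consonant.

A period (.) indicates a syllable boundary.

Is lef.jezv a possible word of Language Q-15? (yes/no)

no

lef.jezv — violates constraint 4: syllable 2 coda /zv/ has 2 consonants (> 1) → phonotactically illegal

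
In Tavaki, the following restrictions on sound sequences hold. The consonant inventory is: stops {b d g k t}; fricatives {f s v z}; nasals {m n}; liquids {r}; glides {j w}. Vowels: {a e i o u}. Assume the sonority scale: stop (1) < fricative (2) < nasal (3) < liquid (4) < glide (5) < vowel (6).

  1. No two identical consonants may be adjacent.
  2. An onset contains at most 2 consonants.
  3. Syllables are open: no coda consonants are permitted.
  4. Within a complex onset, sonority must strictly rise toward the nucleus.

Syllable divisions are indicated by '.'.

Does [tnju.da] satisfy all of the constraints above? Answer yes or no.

[tnju.da] — violates constraint 2: syllable 1 onset /tnj/ has 3 consonants (> 2) → not permitted

no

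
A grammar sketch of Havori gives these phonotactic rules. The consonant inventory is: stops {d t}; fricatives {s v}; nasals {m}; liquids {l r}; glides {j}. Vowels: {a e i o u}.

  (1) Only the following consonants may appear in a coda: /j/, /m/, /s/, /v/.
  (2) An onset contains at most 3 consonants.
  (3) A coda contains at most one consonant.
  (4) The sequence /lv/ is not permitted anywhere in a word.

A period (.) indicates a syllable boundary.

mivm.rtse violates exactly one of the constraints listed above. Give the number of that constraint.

mivm.rtse: syllable 1 coda /vm/ has 2 consonants (> 1).
This is a violation of constraint 3: "A coda contains at most one consonant."
The remaining constraints (1, 2, 4) are satisfied.

3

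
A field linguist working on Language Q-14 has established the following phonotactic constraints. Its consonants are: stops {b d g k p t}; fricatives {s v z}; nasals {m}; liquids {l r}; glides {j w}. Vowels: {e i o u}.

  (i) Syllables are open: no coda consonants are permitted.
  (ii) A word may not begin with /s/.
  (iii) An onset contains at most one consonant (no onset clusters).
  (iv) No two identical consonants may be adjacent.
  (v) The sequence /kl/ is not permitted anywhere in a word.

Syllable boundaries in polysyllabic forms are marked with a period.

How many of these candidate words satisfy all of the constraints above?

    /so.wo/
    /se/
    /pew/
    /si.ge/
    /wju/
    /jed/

0

/so.wo/ — violates constraint (ii): word begins with /s/ → ill-formed
/se/ — violates constraint (ii): word begins with /s/ → ill-formed
/pew/ — violates constraint (i): syllable 1 coda /w/ has 1 consonant (> 0) → ill-formed
/si.ge/ — violates constraint (ii): word begins with /s/ → ill-formed
/wju/ — violates constraint (iii): syllable 1 onset /wj/ has 2 consonants (> 1) → ill-formed
/jed/ — violates constraint (i): syllable 1 coda /d/ has 1 consonant (> 0) → ill-formed
No form is well-formed → 0.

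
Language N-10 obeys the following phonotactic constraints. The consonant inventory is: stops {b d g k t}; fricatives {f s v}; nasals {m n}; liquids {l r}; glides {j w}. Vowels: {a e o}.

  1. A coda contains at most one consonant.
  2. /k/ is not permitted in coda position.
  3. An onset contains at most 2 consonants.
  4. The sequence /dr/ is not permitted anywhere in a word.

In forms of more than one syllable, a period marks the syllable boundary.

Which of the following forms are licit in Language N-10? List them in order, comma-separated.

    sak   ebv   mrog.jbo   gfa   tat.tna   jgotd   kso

mrog.jbo, gfa, tat.tna, kso

sak — violates constraint 2: syllable 1 coda contains /k/ → illicit
ebv — violates constraint 1: syllable 1 coda /bv/ has 2 consonants (> 1) → illicit
mrog.jbo — σ1 onset /mr/ (2C), coda /g/ ok; σ2 onset /jb/ (2C), coda /∅/ ok → licit
gfa — σ1 onset /gf/ (2C), coda /∅/ ok → licit
tat.tna — σ1 onset /t/, coda /t/ ok; σ2 onset /tn/ (2C), coda /∅/ ok → licit
jgotd — violates constraint 1: syllable 1 coda /td/ has 2 consonants (> 1) → illicit
kso — σ1 onset /ks/ (2C), coda /∅/ ok → licit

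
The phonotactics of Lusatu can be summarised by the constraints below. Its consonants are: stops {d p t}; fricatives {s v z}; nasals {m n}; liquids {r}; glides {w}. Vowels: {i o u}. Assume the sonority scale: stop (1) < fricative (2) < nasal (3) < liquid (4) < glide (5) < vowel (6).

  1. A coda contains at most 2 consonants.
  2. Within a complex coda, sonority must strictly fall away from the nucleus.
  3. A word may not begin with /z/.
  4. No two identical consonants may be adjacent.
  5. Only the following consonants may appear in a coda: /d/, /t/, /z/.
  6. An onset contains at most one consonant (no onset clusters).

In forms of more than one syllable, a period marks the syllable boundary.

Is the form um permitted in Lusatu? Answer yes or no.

no

um — violates constraint 5: syllable 1 coda contains /m/, which is not a licensed coda consonant → not permitted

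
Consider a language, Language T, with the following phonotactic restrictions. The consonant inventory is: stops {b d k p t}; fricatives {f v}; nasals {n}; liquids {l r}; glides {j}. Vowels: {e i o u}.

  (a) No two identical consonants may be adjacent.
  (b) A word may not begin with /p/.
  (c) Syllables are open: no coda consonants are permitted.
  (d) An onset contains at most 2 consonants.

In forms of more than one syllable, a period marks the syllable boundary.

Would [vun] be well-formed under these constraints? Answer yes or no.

no

[vun] — violates constraint (c): syllable 1 coda /n/ has 1 consonant (> 0) → ill-formed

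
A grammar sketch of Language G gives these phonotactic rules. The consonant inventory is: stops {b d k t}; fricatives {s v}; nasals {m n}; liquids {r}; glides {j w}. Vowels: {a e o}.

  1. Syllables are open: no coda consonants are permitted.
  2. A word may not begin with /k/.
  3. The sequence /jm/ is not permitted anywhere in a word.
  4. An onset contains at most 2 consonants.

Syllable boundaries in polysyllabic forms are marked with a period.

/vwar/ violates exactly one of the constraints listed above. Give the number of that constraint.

1

/vwar/: syllable 1 coda /r/ has 1 consonant (> 0).
This is a violation of constraint 1: "Syllables are open: no coda consonants are permitted."
The remaining constraints (2, 3, 4) are satisfied.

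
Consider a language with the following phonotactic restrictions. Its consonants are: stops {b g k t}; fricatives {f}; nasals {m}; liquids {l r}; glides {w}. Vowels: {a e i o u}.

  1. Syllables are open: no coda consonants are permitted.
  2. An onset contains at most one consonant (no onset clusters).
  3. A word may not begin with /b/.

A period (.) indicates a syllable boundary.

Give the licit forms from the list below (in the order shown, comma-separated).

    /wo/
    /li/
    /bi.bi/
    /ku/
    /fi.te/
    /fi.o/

/wo/, /li/, /ku/, /fi.te/, /fi.o/

/wo/ — σ1 onset /w/, coda /∅/ ok → licit
/li/ — σ1 onset /l/, coda /∅/ ok → licit
/bi.bi/ — violates constraint 3: word begins with /b/ → illicit
/ku/ — σ1 onset /k/, coda /∅/ ok → licit
/fi.te/ — σ1 onset /f/, coda /∅/ ok; σ2 onset /t/, coda /∅/ ok → licit
/fi.o/ — σ1 onset /f/, coda /∅/ ok; σ2 onset /∅/, coda /∅/ ok → licit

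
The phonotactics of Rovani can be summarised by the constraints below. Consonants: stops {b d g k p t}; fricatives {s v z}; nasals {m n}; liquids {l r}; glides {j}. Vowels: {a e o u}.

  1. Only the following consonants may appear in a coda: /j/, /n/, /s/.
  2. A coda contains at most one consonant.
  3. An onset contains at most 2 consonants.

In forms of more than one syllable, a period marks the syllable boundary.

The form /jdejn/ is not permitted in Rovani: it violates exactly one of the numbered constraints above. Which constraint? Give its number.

/jdejn/: syllable 1 coda /jn/ has 2 consonants (> 1).
This is a violation of constraint 2: "A coda contains at most one consonant."
The remaining constraints (1, 3) are satisfied.

2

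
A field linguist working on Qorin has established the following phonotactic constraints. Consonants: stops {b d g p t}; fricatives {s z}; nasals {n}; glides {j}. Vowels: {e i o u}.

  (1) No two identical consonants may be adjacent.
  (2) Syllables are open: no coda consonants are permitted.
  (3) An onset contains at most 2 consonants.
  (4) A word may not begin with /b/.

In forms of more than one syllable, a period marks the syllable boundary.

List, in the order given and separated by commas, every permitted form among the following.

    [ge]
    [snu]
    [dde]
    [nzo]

[ge], [snu], [nzo]

[ge] — σ1 onset /g/, coda /∅/ ok → permitted
[snu] — σ1 onset /sn/ (2C), coda /∅/ ok → permitted
[dde] — violates constraint 1: adjacent identical consonants /dd/ → not permitted
[nzo] — σ1 onset /nz/ (2C), coda /∅/ ok → permitted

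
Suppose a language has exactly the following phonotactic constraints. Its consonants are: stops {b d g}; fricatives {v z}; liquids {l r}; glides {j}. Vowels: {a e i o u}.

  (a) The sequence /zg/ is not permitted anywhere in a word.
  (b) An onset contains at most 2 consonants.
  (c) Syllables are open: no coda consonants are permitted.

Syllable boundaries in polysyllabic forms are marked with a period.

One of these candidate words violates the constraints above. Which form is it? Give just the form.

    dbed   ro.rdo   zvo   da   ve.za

dbed

dbed — violates constraint (c): syllable 1 coda /d/ has 1 consonant (> 0) → phonotactically illegal
ro.rdo — σ1 onset /r/, coda /∅/ ok; σ2 onset /rd/ (2C), coda /∅/ ok → phonotactically legal
zvo — σ1 onset /zv/ (2C), coda /∅/ ok → phonotactically legal
da — σ1 onset /d/, coda /∅/ ok → phonotactically legal
ve.za — σ1 onset /v/, coda /∅/ ok; σ2 onset /z/, coda /∅/ ok → phonotactically legal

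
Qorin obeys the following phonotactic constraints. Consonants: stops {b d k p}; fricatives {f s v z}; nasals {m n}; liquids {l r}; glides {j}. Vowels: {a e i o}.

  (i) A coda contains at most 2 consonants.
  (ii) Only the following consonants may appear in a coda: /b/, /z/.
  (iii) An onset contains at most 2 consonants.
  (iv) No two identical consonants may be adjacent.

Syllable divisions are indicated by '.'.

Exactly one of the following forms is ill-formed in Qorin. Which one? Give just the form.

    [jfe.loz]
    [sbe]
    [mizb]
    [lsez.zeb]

[jfe.loz] — σ1 onset /jf/ (2C), coda /∅/ ok; σ2 onset /l/, coda /z/ ok → well-formed
[sbe] — σ1 onset /sb/ (2C), coda /∅/ ok → well-formed
[mizb] — σ1 onset /m/, coda /zb/ (2C) ok → well-formed
[lsez.zeb] — violates constraint (iv): adjacent identical consonants /zz/ → ill-formed

[lsez.zeb]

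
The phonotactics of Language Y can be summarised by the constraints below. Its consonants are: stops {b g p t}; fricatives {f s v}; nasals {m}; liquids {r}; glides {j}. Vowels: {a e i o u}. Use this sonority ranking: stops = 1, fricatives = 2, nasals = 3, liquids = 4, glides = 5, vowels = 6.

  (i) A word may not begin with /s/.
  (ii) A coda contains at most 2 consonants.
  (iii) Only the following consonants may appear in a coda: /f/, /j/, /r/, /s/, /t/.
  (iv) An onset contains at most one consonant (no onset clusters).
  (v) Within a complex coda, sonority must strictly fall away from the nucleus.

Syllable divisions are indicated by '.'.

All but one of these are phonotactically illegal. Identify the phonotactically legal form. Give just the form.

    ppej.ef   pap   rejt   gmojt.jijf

ppej.ef — violates constraint (iv): syllable 1 onset /pp/ has 2 consonants (> 1) → phonotactically illegal
pap — violates constraint (iii): syllable 1 coda contains /p/, which is not a licensed coda consonant → phonotactically illegal
rejt — σ1 onset /r/, coda /jt/ (5→1 falls) ok → phonotactically legal
gmojt.jijf — violates constraint (iv): syllable 1 onset /gm/ has 2 consonants (> 1) → phonotactically illegal

rejt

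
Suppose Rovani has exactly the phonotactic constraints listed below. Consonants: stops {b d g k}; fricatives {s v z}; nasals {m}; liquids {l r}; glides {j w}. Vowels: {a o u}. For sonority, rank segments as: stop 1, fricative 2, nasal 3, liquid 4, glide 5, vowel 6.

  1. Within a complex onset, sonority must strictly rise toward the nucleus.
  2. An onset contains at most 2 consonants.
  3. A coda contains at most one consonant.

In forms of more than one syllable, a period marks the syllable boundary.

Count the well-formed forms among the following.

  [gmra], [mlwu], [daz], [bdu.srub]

1

[gmra] — violates constraint 2: syllable 1 onset /gmr/ has 3 consonants (> 2) → ill-formed
[mlwu] — violates constraint 2: syllable 1 onset /mlw/ has 3 consonants (> 2) → ill-formed
[daz] — σ1 onset /d/, coda /z/ ok → well-formed
[bdu.srub] — violates constraint 1: syllable 1 onset /bd/: /b/ (stop, 1) → /d/ (stop, 1) does not rise → ill-formed
Well-formed: [daz] → 1.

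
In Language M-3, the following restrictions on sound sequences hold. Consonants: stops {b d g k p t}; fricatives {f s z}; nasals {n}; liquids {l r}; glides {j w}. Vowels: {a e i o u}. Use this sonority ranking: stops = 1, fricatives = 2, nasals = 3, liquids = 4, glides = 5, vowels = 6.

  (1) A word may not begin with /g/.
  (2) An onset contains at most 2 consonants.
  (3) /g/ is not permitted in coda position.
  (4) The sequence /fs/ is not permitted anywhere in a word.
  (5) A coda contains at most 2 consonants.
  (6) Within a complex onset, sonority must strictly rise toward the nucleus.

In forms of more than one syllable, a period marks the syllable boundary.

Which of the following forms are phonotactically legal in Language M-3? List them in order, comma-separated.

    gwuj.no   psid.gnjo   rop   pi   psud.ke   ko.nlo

rop, pi, psud.ke, ko.nlo

gwuj.no — violates constraint 1: word begins with /g/ → phonotactically illegal
psid.gnjo — violates constraint 2: syllable 2 onset /gnj/ has 3 consonants (> 2) → phonotactically illegal
rop — σ1 onset /r/, coda /p/ ok → phonotactically legal
pi — σ1 onset /p/, coda /∅/ ok → phonotactically legal
psud.ke — σ1 onset /ps/ (1→2 rises), coda /d/ ok; σ2 onset /k/, coda /∅/ ok → phonotactically legal
ko.nlo — σ1 onset /k/, coda /∅/ ok; σ2 onset /nl/ (3→4 rises), coda /∅/ ok → phonotactically legal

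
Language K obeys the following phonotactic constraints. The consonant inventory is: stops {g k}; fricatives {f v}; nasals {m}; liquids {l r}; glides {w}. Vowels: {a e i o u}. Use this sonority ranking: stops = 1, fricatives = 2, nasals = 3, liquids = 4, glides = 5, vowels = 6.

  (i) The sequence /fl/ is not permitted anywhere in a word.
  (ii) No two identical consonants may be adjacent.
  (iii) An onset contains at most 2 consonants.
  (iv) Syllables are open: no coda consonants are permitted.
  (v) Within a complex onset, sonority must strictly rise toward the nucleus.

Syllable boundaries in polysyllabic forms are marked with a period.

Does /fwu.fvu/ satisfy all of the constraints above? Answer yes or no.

no

/fwu.fvu/ — violates constraint (v): syllable 2 onset /fv/: /f/ (fricative, 2) → /v/ (fricative, 2) does not rise → ill-formed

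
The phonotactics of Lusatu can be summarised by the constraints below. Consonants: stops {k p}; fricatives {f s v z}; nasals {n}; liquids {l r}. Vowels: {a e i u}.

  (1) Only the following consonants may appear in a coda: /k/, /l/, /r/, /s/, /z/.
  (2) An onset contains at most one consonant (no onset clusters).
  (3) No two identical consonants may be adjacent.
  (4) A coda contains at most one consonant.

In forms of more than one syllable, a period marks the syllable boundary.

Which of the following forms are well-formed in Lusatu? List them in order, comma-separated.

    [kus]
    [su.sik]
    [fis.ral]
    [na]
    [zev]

[kus] — σ1 onset /k/, coda /s/ ok → well-formed
[su.sik] — σ1 onset /s/, coda /∅/ ok; σ2 onset /s/, coda /k/ ok → well-formed
[fis.ral] — σ1 onset /f/, coda /s/ ok; σ2 onset /r/, coda /l/ ok → well-formed
[na] — σ1 onset /n/, coda /∅/ ok → well-formed
[zev] — violates constraint 1: syllable 1 coda contains /v/, which is not a licensed coda consonant → ill-formed

[kus], [su.sik], [fis.ral], [na]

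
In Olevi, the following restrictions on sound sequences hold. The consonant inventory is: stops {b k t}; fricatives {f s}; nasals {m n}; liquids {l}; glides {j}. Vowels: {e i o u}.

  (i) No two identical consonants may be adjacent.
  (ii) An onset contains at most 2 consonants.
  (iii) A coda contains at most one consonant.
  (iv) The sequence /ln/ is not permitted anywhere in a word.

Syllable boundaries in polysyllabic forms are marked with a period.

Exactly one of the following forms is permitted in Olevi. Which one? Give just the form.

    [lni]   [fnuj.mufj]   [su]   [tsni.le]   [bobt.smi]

[su]

[lni] — violates constraint (iv): contains banned sequence /ln/ → not permitted
[fnuj.mufj] — violates constraint (iii): syllable 2 coda /fj/ has 2 consonants (> 1) → not permitted
[su] — σ1 onset /s/, coda /∅/ ok → permitted
[tsni.le] — violates constraint (ii): syllable 1 onset /tsn/ has 3 consonants (> 2) → not permitted
[bobt.smi] — violates constraint (iii): syllable 1 coda /bt/ has 2 consonants (> 1) → not permitted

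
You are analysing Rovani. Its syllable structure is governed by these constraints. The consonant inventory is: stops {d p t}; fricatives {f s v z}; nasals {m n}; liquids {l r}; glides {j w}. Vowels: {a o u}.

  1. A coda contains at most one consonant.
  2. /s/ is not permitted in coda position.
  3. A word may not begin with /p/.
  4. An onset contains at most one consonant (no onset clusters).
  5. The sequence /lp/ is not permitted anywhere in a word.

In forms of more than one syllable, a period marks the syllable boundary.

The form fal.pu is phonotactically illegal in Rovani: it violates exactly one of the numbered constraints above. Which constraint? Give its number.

5

fal.pu: contains banned sequence /lp/.
This is a violation of constraint 5: "The sequence /lp/ is not permitted anywhere in a word."
The remaining constraints (1, 2, 3, 4) are satisfied.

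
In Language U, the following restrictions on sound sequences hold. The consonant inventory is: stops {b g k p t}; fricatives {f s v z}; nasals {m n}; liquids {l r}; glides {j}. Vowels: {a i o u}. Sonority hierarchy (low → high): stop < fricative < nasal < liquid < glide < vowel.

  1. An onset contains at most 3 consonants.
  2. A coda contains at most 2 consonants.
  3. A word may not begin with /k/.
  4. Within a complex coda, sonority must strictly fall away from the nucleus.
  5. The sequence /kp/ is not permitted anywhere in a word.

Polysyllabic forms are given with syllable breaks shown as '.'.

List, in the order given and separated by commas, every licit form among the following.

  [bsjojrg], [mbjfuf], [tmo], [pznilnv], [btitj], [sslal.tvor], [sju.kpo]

[tmo], [sslal.tvor]

[bsjojrg] — violates constraint 2: syllable 1 coda /jrg/ has 3 consonants (> 2) → illicit
[mbjfuf] — violates constraint 1: syllable 1 onset /mbjf/ has 4 consonants (> 3) → illicit
[tmo] — σ1 onset /tm/ (2C), coda /∅/ ok → licit
[pznilnv] — violates constraint 2: syllable 1 coda /lnv/ has 3 consonants (> 2) → illicit
[btitj] — violates constraint 4: syllable 1 coda /tj/: /t/ (stop, 1) → /j/ (glide, 5) does not fall → illicit
[sslal.tvor] — σ1 onset /ssl/ (3C), coda /l/ ok; σ2 onset /tv/ (2C), coda /r/ ok → licit
[sju.kpo] — violates constraint 5: contains banned sequence /kp/ → illicit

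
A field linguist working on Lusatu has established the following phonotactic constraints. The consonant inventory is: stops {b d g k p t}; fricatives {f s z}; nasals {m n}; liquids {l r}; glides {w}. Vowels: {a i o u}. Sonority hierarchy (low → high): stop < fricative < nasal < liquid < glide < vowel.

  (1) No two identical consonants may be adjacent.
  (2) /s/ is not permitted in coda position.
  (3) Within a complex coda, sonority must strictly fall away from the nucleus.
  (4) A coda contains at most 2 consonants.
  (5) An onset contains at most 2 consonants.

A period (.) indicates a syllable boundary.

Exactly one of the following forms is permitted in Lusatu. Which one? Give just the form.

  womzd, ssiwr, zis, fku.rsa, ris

womzd — violates constraint 4: syllable 1 coda /mzd/ has 3 consonants (> 2) → not permitted
ssiwr — violates constraint 1: adjacent identical consonants /ss/ → not permitted
zis — violates constraint 2: syllable 1 coda contains /s/ → not permitted
fku.rsa — σ1 onset /fk/ (2C), coda /∅/ ok; σ2 onset /rs/ (2C), coda /∅/ ok → permitted
ris — violates constraint 2: syllable 1 coda contains /s/ → not permitted

fku.rsa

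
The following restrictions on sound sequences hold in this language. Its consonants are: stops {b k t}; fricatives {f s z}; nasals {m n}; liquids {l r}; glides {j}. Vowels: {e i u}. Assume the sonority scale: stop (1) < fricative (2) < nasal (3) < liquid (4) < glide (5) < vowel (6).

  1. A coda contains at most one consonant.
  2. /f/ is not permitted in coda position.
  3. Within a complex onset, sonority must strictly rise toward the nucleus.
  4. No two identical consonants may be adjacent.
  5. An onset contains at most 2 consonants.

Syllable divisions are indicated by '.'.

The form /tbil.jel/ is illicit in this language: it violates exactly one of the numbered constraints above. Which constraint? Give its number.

/tbil.jel/: syllable 1 onset /tb/: /t/ (stop, 1) → /b/ (stop, 1) does not rise.
This is a violation of constraint 3: "Within a complex onset, sonority must strictly rise toward the nucleus."
The remaining constraints (1, 2, 4, 5) are satisfied.

3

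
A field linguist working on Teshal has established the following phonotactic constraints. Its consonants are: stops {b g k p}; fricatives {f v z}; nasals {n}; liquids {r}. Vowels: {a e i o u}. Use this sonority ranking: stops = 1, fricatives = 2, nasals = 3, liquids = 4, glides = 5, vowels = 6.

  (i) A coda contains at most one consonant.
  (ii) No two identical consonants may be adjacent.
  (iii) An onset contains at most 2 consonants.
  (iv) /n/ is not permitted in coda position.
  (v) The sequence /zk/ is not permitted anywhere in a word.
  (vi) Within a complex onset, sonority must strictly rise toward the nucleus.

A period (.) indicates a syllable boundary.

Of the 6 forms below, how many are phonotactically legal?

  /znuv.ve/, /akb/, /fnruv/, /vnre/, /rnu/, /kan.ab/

/znuv.ve/ — violates constraint (ii): adjacent identical consonants /vv/ → phonotactically illegal
/akb/ — violates constraint (i): syllable 1 coda /kb/ has 2 consonants (> 1) → phonotactically illegal
/fnruv/ — violates constraint (iii): syllable 1 onset /fnr/ has 3 consonants (> 2) → phonotactically illegal
/vnre/ — violates constraint (iii): syllable 1 onset /vnr/ has 3 consonants (> 2) → phonotactically illegal
/rnu/ — violates constraint (vi): syllable 1 onset /rn/: /r/ (liquid, 4) → /n/ (nasal, 3) does not rise → phonotactically illegal
/kan.ab/ — violates constraint (iv): syllable 1 coda contains /n/ → phonotactically illegal
No form is phonotactically legal → 0.

0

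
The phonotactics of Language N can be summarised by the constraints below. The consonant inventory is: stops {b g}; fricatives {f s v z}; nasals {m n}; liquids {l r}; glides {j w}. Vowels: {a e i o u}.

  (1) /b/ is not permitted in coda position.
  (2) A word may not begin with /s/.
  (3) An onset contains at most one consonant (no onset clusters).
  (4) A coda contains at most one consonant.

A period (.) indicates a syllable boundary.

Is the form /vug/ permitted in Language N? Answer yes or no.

/vug/ — σ1 onset /v/, coda /g/ ok → permitted

yes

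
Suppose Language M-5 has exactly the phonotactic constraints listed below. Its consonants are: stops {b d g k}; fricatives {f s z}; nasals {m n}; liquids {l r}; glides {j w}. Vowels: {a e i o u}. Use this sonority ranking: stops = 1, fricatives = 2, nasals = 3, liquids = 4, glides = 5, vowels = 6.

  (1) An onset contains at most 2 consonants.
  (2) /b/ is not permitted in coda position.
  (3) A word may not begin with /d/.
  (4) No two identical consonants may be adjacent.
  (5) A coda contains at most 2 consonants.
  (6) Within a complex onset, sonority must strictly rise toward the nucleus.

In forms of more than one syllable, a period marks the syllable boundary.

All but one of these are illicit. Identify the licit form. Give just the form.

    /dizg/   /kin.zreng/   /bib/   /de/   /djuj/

/dizg/ — violates constraint 3: word begins with /d/ → illicit
/kin.zreng/ — σ1 onset /k/, coda /n/ ok; σ2 onset /zr/ (2→4 rises), coda /ng/ (2C) ok → licit
/bib/ — violates constraint 2: syllable 1 coda contains /b/ → illicit
/de/ — violates constraint 3: word begins with /d/ → illicit
/djuj/ — violates constraint 3: word begins with /d/ → illicit

/kin.zreng/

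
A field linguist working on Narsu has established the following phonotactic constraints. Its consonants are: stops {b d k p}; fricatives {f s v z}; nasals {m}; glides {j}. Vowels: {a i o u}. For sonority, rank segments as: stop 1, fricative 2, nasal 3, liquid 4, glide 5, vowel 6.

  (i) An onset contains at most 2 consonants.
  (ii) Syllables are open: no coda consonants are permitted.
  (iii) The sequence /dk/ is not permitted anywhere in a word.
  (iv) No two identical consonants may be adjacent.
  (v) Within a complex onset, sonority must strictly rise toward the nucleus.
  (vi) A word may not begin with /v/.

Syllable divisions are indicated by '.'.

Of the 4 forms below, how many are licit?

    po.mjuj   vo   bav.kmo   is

po.mjuj — violates constraint (ii): syllable 2 coda /j/ has 1 consonant (> 0) → illicit
vo — violates constraint (vi): word begins with /v/ → illicit
bav.kmo — violates constraint (ii): syllable 1 coda /v/ has 1 consonant (> 0) → illicit
is — violates constraint (ii): syllable 1 coda /s/ has 1 consonant (> 0) → illicit
No form is licit → 0.

0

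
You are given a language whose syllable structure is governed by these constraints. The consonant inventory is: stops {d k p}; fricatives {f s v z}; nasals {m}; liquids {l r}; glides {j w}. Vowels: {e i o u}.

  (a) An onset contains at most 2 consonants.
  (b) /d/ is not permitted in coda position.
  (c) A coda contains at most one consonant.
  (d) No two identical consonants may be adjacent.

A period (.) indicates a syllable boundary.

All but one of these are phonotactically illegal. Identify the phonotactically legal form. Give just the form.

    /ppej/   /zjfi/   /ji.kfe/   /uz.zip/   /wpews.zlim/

/ji.kfe/

/ppej/ — violates constraint (d): adjacent identical consonants /pp/ → phonotactically illegal
/zjfi/ — violates constraint (a): syllable 1 onset /zjf/ has 3 consonants (> 2) → phonotactically illegal
/ji.kfe/ — σ1 onset /j/, coda /∅/ ok; σ2 onset /kf/ (2C), coda /∅/ ok → phonotactically legal
/uz.zip/ — violates constraint (d): adjacent identical consonants /zz/ → phonotactically illegal
/wpews.zlim/ — violates constraint (c): syllable 1 coda /ws/ has 2 consonants (> 1) → phonotactically illegal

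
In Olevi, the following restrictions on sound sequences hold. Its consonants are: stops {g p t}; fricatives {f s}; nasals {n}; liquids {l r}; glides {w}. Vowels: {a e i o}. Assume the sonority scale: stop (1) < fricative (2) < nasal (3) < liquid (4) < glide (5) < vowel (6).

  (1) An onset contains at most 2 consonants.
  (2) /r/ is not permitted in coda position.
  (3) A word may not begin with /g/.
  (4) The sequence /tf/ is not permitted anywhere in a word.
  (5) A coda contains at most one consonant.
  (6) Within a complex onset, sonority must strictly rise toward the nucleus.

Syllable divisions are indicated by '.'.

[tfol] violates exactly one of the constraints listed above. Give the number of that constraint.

4

[tfol]: contains banned sequence /tf/.
This is a violation of constraint 4: "The sequence /tf/ is not permitted anywhere in a word."
The remaining constraints (1, 2, 3, 5, 6) are satisfied.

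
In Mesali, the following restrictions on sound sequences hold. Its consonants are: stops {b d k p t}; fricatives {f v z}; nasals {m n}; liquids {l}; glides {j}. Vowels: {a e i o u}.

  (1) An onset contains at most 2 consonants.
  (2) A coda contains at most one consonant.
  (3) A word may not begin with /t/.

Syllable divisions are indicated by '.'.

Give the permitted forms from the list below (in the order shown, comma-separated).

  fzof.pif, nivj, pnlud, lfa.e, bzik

fzof.pif, lfa.e, bzik

fzof.pif — σ1 onset /fz/ (2C), coda /f/ ok; σ2 onset /p/, coda /f/ ok → permitted
nivj — violates constraint 2: syllable 1 coda /vj/ has 2 consonants (> 1) → not permitted
pnlud — violates constraint 1: syllable 1 onset /pnl/ has 3 consonants (> 2) → not permitted
lfa.e — σ1 onset /lf/ (2C), coda /∅/ ok; σ2 onset /∅/, coda /∅/ ok → permitted
bzik — σ1 onset /bz/ (2C), coda /k/ ok → permitted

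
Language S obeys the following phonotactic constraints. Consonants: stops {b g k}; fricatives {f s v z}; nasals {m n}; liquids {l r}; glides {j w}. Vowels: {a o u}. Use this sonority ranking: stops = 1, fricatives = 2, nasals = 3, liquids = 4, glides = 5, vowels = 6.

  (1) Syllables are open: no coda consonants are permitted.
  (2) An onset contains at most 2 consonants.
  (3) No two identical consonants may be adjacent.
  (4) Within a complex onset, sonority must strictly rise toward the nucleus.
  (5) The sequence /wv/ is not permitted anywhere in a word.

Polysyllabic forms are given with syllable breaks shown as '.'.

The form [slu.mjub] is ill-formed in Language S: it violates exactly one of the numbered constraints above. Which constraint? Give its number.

1

[slu.mjub]: syllable 2 coda /b/ has 1 consonant (> 0).
This is a violation of constraint 1: "Syllables are open: no coda consonants are permitted."
The remaining constraints (2, 3, 4, 5) are satisfied.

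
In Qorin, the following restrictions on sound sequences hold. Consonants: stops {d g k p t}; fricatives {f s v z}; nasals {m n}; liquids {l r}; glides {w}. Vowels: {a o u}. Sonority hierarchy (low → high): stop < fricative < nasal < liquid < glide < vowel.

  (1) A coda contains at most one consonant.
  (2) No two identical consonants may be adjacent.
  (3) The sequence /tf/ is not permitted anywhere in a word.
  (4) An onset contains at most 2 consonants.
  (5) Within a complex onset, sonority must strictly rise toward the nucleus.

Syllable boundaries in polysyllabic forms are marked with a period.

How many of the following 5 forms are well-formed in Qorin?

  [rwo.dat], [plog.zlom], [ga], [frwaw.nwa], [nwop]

[rwo.dat] — σ1 onset /rw/ (4→5 rises), coda /∅/ ok; σ2 onset /d/, coda /t/ ok → well-formed
[plog.zlom] — σ1 onset /pl/ (1→4 rises), coda /g/ ok; σ2 onset /zl/ (2→4 rises), coda /m/ ok → well-formed
[ga] — σ1 onset /g/, coda /∅/ ok → well-formed
[frwaw.nwa] — violates constraint 4: syllable 1 onset /frw/ has 3 consonants (> 2) → ill-formed
[nwop] — σ1 onset /nw/ (3→5 rises), coda /p/ ok → well-formed
Well-formed: [rwo.dat], [plog.zlom], [ga], [nwop] → 4.

4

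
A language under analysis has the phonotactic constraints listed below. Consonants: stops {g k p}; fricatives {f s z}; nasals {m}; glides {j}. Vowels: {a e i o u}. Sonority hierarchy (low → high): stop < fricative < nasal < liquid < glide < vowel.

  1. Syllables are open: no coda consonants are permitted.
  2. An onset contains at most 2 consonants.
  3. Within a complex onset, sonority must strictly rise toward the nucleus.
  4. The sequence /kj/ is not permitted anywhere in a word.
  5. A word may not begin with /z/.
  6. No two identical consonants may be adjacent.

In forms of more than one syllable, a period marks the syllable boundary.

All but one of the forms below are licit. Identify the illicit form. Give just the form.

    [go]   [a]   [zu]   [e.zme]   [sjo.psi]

[go] — σ1 onset /g/, coda /∅/ ok → licit
[a] — σ1 onset /∅/, coda /∅/ ok → licit
[zu] — violates constraint 5: word begins with /z/ → illicit
[e.zme] — σ1 onset /∅/, coda /∅/ ok; σ2 onset /zm/ (2→3 rises), coda /∅/ ok → licit
[sjo.psi] — σ1 onset /sj/ (2→5 rises), coda /∅/ ok; σ2 onset /ps/ (1→2 rises), coda /∅/ ok → licit

[zu]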